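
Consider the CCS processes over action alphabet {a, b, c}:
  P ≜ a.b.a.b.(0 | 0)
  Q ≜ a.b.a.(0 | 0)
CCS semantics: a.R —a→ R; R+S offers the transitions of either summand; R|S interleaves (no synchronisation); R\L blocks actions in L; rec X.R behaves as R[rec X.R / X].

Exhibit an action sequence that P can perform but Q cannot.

abab

P's transition system — 5 states:
  m0 = a.b.a.b.(0 | 0) ⊢ —a→ m1
  m1 = b.a.b.(0 | 0) ⊢ —b→ m2
  m2 = a.b.(0 | 0) ⊢ —a→ m3
  m3 = b.(0 | 0) ⊢ —b→ m4
  m4 = 0 | 0 ⊢ ∅
Q's transition system — 4 states:
  n0 = a.b.a.(0 | 0) ⊢ —a→ n1
  n1 = b.a.(0 | 0) ⊢ —b→ n2
  n2 = a.(0 | 0) ⊢ —a→ n3
  n3 = 0 | 0 ⊢ ∅
Executing abab from P (initial set {m0}):
  after a @ step 1: {m1}
  after b @ step 2: {m2}
  after a @ step 3: {m3}
  after b @ step 4: {m4}
  ✓ P
Executing abab from Q (initial set {n0}):
  after a @ step 1: {n1}
  after b @ step 2: {n2}
  after a @ step 3: {n3}
  after b @ step 4: ∅  — Q cannot continue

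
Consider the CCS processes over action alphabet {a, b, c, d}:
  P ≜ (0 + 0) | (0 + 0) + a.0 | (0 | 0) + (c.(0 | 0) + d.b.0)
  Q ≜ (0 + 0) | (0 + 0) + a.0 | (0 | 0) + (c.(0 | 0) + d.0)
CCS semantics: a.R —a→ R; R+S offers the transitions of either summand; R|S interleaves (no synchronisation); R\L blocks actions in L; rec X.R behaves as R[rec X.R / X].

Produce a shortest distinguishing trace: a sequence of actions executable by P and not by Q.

db

P's transition system — 5 states:
  s0 = (0 + 0) | (0 + 0) + a.0 | (0 | 0) + (c.(0 | 0) + d.b.0) | ··a··> s1, ··c··> s2, ··d··> s3
  s1 = 0 | (0 | 0) | ∅
  s2 = 0 | 0 | ∅
  s3 = b.0 | ··b··> s4
  s4 = 0 | ∅
Q's transition system — 4 states:
  t0 = (0 + 0) | (0 + 0) + a.0 | (0 | 0) + (c.(0 | 0) + d.0) | ··a··> t1, ··c··> t2, ··d··> t3
  t1 = 0 | (0 | 0) | ∅
  t2 = 0 | 0 | ∅
  t3 = 0 | ∅
Trace ⟨db⟩ through P, begin at {s0}:
  [1] d ⇒ {s3}
  [2] b ⇒ {s4}
  — P admits the full trace.
Trace ⟨db⟩ through Q, begin at {t0}:
  [1] d ⇒ {t3}
  [2] b ⇒ ∅ (Q stuck)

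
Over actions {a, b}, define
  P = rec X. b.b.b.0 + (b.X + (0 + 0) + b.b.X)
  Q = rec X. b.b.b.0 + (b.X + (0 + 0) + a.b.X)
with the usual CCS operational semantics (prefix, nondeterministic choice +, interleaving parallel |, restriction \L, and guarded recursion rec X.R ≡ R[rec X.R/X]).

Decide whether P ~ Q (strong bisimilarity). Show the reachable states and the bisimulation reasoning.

P ≁ Q

P's transition system — 5 states:
  m0 = rec X. b.b.b.0 + (b.X + (0 + 0) + b.b.X) has moves --b--▸ m0, --b--▸ m1, --b--▸ m2
  m1 = b.(rec X. b.b.b.0 + (b.X + (0 + 0) + b.b.X)) has moves --b--▸ m0
  m2 = b.b.0 has moves --b--▸ m3
  m3 = b.0 has moves --b--▸ m4
  m4 = 0 has moves stopped
Q's transition system — 5 states:
  n0 = rec X. b.b.b.0 + (b.X + (0 + 0) + a.b.X) has moves --a--▸ n1, --b--▸ n0, --b--▸ n2
  n1 = b.(rec X. b.b.b.0 + (b.X + (0 + 0) + a.b.X)) has moves --b--▸ n0
  n2 = b.b.0 has moves --b--▸ n3
  n3 = b.0 has moves --b--▸ n4
  n4 = 0 has moves stopped
Coarsest stable partition (strong bisimilarity classes):
  B0 = {m0}
  B1 = {m2, n2}
  B2 = {m3, n3}
  B3 = {m4, n4}
  B4 = {m1}
  B5 = {n0}
  B6 = {n1}
m0 ∈ B0, n0 ∈ B5 → different blocks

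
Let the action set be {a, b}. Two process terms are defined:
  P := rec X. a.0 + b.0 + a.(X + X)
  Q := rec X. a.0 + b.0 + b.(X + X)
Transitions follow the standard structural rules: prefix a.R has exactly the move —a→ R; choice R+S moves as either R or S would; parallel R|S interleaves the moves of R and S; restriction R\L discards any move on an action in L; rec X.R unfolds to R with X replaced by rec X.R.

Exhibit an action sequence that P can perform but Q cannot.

Reachable graph of P (3 states):
  u0 = rec X. a.0 + b.0 + a.(X + X) → ··a··> u1, ··a··> u2, ··b··> u2
  u1 = (rec X. a.0 + b.0 + a.(X + X)) + (rec X. a.0 + b.0 + a.(X + X)) → ··a··> u1, ··a··> u2, ··b··> u2
  u2 = 0 → ∅
Reachable graph of Q (3 states):
  v0 = rec X. a.0 + b.0 + b.(X + X) → ··a··> v1, ··b··> v1, ··b··> v2
  v1 = 0 → ∅
  v2 = (rec X. a.0 + b.0 + b.(X + X)) + (rec X. a.0 + b.0 + b.(X + X)) → ··a··> v1, ··b··> v1, ··b··> v2
Trace ⟨aa⟩ through P, begin at {u0}:
  after a @ step 1: {u1, u2}
  after a @ step 2: {u1, u2}
  — P admits the full trace.
Trace ⟨aa⟩ through Q, begin at {v0}:
  after a @ step 1: {v1}
  after a @ step 2: no successor for Q

aa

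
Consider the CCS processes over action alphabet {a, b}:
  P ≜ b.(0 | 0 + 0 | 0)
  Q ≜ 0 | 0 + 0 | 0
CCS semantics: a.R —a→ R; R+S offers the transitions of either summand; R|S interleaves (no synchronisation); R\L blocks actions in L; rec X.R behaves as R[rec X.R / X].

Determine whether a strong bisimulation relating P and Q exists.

not bisimilar

Reachable graph of P (2 states):
  p0 = b.(0 | 0 + 0 | 0) → -b-> p1
  p1 = 0 | 0 + 0 | 0 → (no moves)
Reachable graph of Q (1 states):
  q0 = 0 | 0 + 0 | 0 → (no moves)
Partition-refinement fixed point:
  B0 = {p0}
  B1 = {p1, q0}
p0 ∈ B0, q0 ∈ B1 → different blocks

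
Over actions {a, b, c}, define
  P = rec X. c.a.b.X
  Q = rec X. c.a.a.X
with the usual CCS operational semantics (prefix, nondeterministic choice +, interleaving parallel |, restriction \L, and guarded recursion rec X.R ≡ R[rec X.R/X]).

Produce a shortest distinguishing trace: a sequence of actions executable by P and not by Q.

P's transition system — 3 states:
  u0 = rec X. c.a.b.X → --c--▸ u1
  u1 = a.b.(rec X. c.a.b.X) → --a--▸ u2
  u2 = b.(rec X. c.a.b.X) → --b--▸ u0
Q's transition system — 3 states:
  v0 = rec X. c.a.a.X → --c--▸ v1
  v1 = a.a.(rec X. c.a.a.X) → --a--▸ v2
  v2 = a.(rec X. c.a.a.X) → --a--▸ v0
Run σ = ⟨cab⟩ on P: start {u0}
  after c @ step 1: {u1}
  after a @ step 2: {u2}
  after b @ step 3: {u0}
  P completes σ.
Run σ = ⟨cab⟩ on Q: start {v0}
  after c @ step 1: {v1}
  after a @ step 2: {v2}
  after b @ step 3: ∅  — Q cannot continue

cab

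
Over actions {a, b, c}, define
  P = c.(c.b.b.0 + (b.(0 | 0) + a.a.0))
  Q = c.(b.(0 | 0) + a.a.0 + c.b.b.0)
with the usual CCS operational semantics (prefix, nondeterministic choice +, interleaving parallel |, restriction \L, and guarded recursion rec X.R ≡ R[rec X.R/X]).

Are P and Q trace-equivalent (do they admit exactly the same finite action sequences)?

trace-equivalent

Reachable graph of P (7 states):
  u0 = c.(c.b.b.0 + (b.(0 | 0) + a.a.0)) → =c=> u1
  u1 = c.b.b.0 + (b.(0 | 0) + a.a.0) → =a=> u2, =b=> u3, =c=> u4
  u2 = a.0 → =a=> u5
  u3 = 0 | 0 → ·
  u4 = b.b.0 → =b=> u6
  u5 = 0 → ·
  u6 = b.0 → =b=> u5
Reachable graph of Q (7 states):
  v0 = c.(b.(0 | 0) + a.a.0 + c.b.b.0) → =c=> v1
  v1 = b.(0 | 0) + a.a.0 + c.b.b.0 → =a=> v2, =b=> v3, =c=> v4
  v2 = a.0 → =a=> v5
  v3 = 0 | 0 → ·
  v4 = b.b.0 → =b=> v6
  v5 = 0 → ·
  v6 = b.0 → =b=> v5
Partition-refinement fixed point:
  B0 = {u0, v0}
  B1 = {u1, v1}
  B2 = {u4, v4}
  B3 = {u6, v6}
  B4 = {u3, u5, v3, v5}
  B5 = {u2, v2}
u0 ∈ B0, v0 ∈ B0 → same block
Bisimilar ⇒ trace-equivalent.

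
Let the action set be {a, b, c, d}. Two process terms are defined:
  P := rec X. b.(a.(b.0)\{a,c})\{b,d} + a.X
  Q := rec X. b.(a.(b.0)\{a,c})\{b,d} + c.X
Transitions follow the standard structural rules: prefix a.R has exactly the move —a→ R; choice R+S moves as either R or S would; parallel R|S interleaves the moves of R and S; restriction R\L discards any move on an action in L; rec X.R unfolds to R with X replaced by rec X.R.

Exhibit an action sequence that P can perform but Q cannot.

LTS(P): 3 reachable states
  p0 = rec X. b.(a.(b.0)\{a,c})\{b,d} + a.X | =a=> p0, =b=> p1
  p1 = (a.(b.0)\{a,c})\{b,d} | =a=> p2
  p2 = (b.0)\{a,c}\{b,d} | stopped
LTS(Q): 3 reachable states
  q0 = rec X. b.(a.(b.0)\{a,c})\{b,d} + c.X | =b=> q1, =c=> q0
  q1 = (a.(b.0)\{a,c})\{b,d} | =a=> q2
  q2 = (b.0)\{a,c}\{b,d} | stopped
Run σ = ⟨a⟩ on P: start {p0}
  after a @ step 1: {p0}
  ✓ P
Run σ = ⟨a⟩ on Q: start {q0}
  after a @ step 1: ∅  — Q cannot continue

a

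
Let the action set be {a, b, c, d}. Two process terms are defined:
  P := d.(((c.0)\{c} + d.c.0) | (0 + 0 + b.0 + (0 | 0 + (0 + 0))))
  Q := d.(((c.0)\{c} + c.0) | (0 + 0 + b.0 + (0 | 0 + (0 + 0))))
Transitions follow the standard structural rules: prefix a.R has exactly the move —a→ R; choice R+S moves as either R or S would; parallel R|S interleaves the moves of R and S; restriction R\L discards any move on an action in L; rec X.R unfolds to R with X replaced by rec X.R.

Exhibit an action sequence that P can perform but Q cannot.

Reachable graph of P (7 states):
  s0 = d.(((c.0)\{c} + d.c.0) | (0 + 0 + b.0 + (0 | 0 + (0 + 0)))) ⊢ ··d··> s1
  s1 = ((c.0)\{c} + d.c.0) | (0 + 0 + b.0 + (0 | 0 + (0 + 0))) ⊢ ··b··> s2, ··d··> s3
  s2 = ((c.0)\{c} + d.c.0) | 0 ⊢ ··d··> s4
  s3 = c.0 | (0 + 0 + b.0 + (0 | 0 + (0 + 0))) ⊢ ··b··> s4, ··c··> s5
  s4 = c.0 | 0 ⊢ ··c··> s6
  s5 = 0 | (0 + 0 + b.0 + (0 | 0 + (0 + 0))) ⊢ ··b··> s6
  s6 = 0 | 0 ⊢ deadlocked
Reachable graph of Q (5 states):
  t0 = d.(((c.0)\{c} + c.0) | (0 + 0 + b.0 + (0 | 0 + (0 + 0)))) ⊢ ··d··> t1
  t1 = ((c.0)\{c} + c.0) | (0 + 0 + b.0 + (0 | 0 + (0 + 0))) ⊢ ··b··> t2, ··c··> t3
  t2 = ((c.0)\{c} + c.0) | 0 ⊢ ··c··> t4
  t3 = 0 | (0 + 0 + b.0 + (0 | 0 + (0 + 0))) ⊢ ··b··> t4
  t4 = 0 | 0 ⊢ deadlocked
Executing dd from P (initial set {s0}):
  after d @ step 1: {s1}
  after d @ step 2: {s3}
  ✓ P
Executing dd from Q (initial set {t0}):
  after d @ step 1: {t1}
  after d @ step 2: ∅ (Q stuck)

dd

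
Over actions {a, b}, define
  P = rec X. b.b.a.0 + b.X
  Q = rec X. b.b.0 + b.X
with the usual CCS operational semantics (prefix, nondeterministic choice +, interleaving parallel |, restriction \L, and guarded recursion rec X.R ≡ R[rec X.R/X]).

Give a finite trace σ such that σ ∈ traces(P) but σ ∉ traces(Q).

P's transition system — 4 states:
  s0 = rec X. b.b.a.0 + b.X | --b--▸ s0, --b--▸ s1
  s1 = b.a.0 | --b--▸ s2
  s2 = a.0 | --a--▸ s3
  s3 = 0 | stopped
Q's transition system — 3 states:
  t0 = rec X. b.b.0 + b.X | --b--▸ t0, --b--▸ t1
  t1 = b.0 | --b--▸ t2
  t2 = 0 | stopped
Trace ⟨bba⟩ through P, begin at {s0}:
  after b @ step 1: {s0, s1}
  after b @ step 2: {s0, s1, s2}
  after a @ step 3: {s3}
  — P admits the full trace.
Trace ⟨bba⟩ through Q, begin at {t0}:
  after b @ step 1: {t0, t1}
  after b @ step 2: {t0, t1, t2}
  after a @ step 3: no successor for Q

bba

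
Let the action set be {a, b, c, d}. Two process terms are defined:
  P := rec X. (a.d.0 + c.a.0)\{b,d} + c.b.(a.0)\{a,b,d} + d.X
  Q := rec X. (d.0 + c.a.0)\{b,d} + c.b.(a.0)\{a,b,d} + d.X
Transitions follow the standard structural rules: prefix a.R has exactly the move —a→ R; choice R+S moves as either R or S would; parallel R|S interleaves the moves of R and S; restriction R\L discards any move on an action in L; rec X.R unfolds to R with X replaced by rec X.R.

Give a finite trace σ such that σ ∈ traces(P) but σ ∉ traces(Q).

LTS(P): 6 reachable states
  m0 = rec X. (a.d.0 + c.a.0)\{b,d} + c.b.(a.0)\{a,b,d} + d.X :: -a-> m1, -c-> m2, -c-> m3, -d-> m0
  m1 = (d.0)\{b,d} :: deadlocked
  m2 = (a.0)\{b,d} :: -a-> m4
  m3 = b.(a.0)\{a,b,d} :: -b-> m5
  m4 = 0\{b,d} :: deadlocked
  m5 = (a.0)\{a,b,d} :: deadlocked
LTS(Q): 5 reachable states
  n0 = rec X. (d.0 + c.a.0)\{b,d} + c.b.(a.0)\{a,b,d} + d.X :: -c-> n1, -c-> n2, -d-> n0
  n1 = (a.0)\{b,d} :: -a-> n3
  n2 = b.(a.0)\{a,b,d} :: -b-> n4
  n3 = 0\{b,d} :: deadlocked
  n4 = (a.0)\{a,b,d} :: deadlocked
Run σ = ⟨a⟩ on P: start {m0}
  step 1 (a): {m1}
  P completes σ.
Run σ = ⟨a⟩ on Q: start {n0}
  step 1 (a): ∅ (Q stuck)

a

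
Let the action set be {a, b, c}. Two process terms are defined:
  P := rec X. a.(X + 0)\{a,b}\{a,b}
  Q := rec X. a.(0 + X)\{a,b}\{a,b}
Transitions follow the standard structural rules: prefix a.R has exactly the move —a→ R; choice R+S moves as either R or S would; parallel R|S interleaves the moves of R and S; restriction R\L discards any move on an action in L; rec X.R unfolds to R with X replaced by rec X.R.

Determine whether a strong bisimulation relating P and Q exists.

P ~ Q

Reachable graph of P (2 states):
  m0 = rec X. a.(X + 0)\{a,b}\{a,b} → =a=> m1
  m1 = ((rec X. a.(X + 0)\{a,b}\{a,b}) + 0)\{a,b}\{a,b} → ·
Reachable graph of Q (2 states):
  n0 = rec X. a.(0 + X)\{a,b}\{a,b} → =a=> n1
  n1 = (0 + (rec X. a.(0 + X)\{a,b}\{a,b}))\{a,b}\{a,b} → ·
Bisimilarity quotient blocks:
  B0 = {m0, n0}
  B1 = {m1, n1}
m0 ∈ B0, n0 ∈ B0 → same block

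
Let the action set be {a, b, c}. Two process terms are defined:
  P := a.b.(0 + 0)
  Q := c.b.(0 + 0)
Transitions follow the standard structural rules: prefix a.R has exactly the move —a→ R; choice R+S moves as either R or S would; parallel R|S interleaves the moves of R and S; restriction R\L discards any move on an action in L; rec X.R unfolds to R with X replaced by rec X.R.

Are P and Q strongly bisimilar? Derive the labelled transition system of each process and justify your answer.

not bisimilar

LTS(P): 3 reachable states
  s0 = a.b.(0 + 0) → —a→ s1
  s1 = b.(0 + 0) → —b→ s2
  s2 = 0 + 0 → ·
LTS(Q): 3 reachable states
  t0 = c.b.(0 + 0) → —c→ t1
  t1 = b.(0 + 0) → —b→ t2
  t2 = 0 + 0 → ·
Bisimilarity quotient blocks:
  B0 = {s0}
  B1 = {s1, t1}
  B2 = {s2, t2}
  B3 = {t0}
s0 ∈ B0, t0 ∈ B3 → different blocks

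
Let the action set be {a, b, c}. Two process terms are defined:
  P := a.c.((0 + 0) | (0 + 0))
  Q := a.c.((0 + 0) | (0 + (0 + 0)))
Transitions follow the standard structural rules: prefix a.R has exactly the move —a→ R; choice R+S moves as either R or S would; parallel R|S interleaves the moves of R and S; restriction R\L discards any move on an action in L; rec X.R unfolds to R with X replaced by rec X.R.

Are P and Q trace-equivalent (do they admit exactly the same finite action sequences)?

traces(P) = traces(Q)

LTS(P): 3 reachable states
  u0 = a.c.((0 + 0) | (0 + 0)) :: --a--▸ u1
  u1 = c.((0 + 0) | (0 + 0)) :: --c--▸ u2
  u2 = (0 + 0) | (0 + 0) :: deadlocked
LTS(Q): 3 reachable states
  v0 = a.c.((0 + 0) | (0 + (0 + 0))) :: --a--▸ v1
  v1 = c.((0 + 0) | (0 + (0 + 0))) :: --c--▸ v2
  v2 = (0 + 0) | (0 + (0 + 0)) :: deadlocked
Coarsest stable partition (strong bisimilarity classes):
  B0 = {u0, v0}
  B1 = {u1, v1}
  B2 = {u2, v2}
u0 ∈ B0, v0 ∈ B0 → same block
Bisimilar ⇒ trace-equivalent.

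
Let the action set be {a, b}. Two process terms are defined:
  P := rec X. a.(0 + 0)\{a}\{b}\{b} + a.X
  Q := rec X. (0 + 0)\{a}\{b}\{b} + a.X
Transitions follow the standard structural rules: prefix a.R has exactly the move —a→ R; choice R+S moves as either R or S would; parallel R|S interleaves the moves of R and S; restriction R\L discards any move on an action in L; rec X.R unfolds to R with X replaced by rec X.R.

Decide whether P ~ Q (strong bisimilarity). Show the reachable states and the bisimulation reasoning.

P's transition system — 2 states:
  p0 = rec X. a.(0 + 0)\{a}\{b}\{b} + a.X has moves =a=> p0, =a=> p1
  p1 = (0 + 0)\{a}\{b}\{b} has moves ·
Q's transition system — 1 states:
  q0 = rec X. (0 + 0)\{a}\{b}\{b} + a.X has moves =a=> q0
Bisimilarity quotient blocks:
  B0 = {p0}
  B1 = {p1}
  B2 = {q0}
p0 ∈ B0, q0 ∈ B2 → different blocks

P ≁ Q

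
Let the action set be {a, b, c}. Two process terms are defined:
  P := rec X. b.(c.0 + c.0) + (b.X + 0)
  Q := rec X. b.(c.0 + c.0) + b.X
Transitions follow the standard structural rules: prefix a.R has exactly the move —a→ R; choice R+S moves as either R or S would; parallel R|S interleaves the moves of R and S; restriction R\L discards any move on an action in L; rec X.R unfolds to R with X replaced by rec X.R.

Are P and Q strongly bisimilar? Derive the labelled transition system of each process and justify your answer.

P ~ Q

LTS(P): 3 reachable states
  s0 = rec X. b.(c.0 + c.0) + (b.X + 0) :: --b--▸ s0, --b--▸ s1
  s1 = c.0 + c.0 :: --c--▸ s2
  s2 = 0 :: ·
LTS(Q): 3 reachable states
  t0 = rec X. b.(c.0 + c.0) + b.X :: --b--▸ t0, --b--▸ t1
  t1 = c.0 + c.0 :: --c--▸ t2
  t2 = 0 :: ·
Partition-refinement fixed point:
  B0 = {s0, t0}
  B1 = {s1, t1}
  B2 = {s2, t2}
s0 ∈ B0, t0 ∈ B0 → same block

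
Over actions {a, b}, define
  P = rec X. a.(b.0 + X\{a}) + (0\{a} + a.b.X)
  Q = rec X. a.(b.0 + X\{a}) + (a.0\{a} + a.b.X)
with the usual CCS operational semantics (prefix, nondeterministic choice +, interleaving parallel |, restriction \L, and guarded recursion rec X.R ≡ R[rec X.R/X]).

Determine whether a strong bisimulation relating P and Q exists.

LTS(P): 4 reachable states
  m0 = rec X. a.(b.0 + X\{a}) + (0\{a} + a.b.X) :: -a-> m1, -a-> m2
  m1 = b.(rec X. a.(b.0 + X\{a}) + (0\{a} + a.b.X)) :: -b-> m0
  m2 = b.0 + (rec X. a.(b.0 + X\{a}) + (0\{a} + a.b.X))\{a} :: -b-> m3
  m3 = 0 :: deadlocked
LTS(Q): 5 reachable states
  n0 = rec X. a.(b.0 + X\{a}) + (a.0\{a} + a.b.X) :: -a-> n1, -a-> n2, -a-> n3
  n1 = 0\{a} :: deadlocked
  n2 = b.(rec X. a.(b.0 + X\{a}) + (a.0\{a} + a.b.X)) :: -b-> n0
  n3 = b.0 + (rec X. a.(b.0 + X\{a}) + (a.0\{a} + a.b.X))\{a} :: -b-> n4
  n4 = 0 :: deadlocked
Coarsest stable partition (strong bisimilarity classes):
  B0 = {m0}
  B1 = {m2, n3}
  B2 = {m3, n1, n4}
  B3 = {m1}
  B4 = {n0}
  B5 = {n2}
m0 ∈ B0, n0 ∈ B4 → different blocks

not bisimilar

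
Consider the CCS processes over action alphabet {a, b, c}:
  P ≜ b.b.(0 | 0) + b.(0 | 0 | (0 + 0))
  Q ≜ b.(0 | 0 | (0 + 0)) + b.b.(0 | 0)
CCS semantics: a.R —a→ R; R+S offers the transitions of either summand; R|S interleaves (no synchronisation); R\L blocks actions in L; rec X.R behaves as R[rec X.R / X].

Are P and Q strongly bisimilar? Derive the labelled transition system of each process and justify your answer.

LTS(P): 4 reachable states
  p0 = b.b.(0 | 0) + b.(0 | 0 | (0 + 0)) → ··b··> p1, ··b··> p2
  p1 = 0 | 0 | (0 + 0) → (no moves)
  p2 = b.(0 | 0) → ··b··> p3
  p3 = 0 | 0 → (no moves)
LTS(Q): 4 reachable states
  q0 = b.(0 | 0 | (0 + 0)) + b.b.(0 | 0) → ··b··> q1, ··b··> q2
  q1 = 0 | 0 | (0 + 0) → (no moves)
  q2 = b.(0 | 0) → ··b··> q3
  q3 = 0 | 0 → (no moves)
Bisimilarity quotient blocks:
  B0 = {p0, q0}
  B1 = {p2, q2}
  B2 = {p1, p3, q1, q3}
p0 ∈ B0, q0 ∈ B0 → same block

bisimilar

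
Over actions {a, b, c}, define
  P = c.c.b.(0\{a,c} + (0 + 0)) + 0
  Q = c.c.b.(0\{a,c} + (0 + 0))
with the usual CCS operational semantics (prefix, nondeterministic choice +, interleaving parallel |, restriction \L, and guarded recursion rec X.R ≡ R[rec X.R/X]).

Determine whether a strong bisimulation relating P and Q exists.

P ~ Q

LTS(P): 4 reachable states
  m0 = c.c.b.(0\{a,c} + (0 + 0)) + 0 :: —c→ m1
  m1 = c.b.(0\{a,c} + (0 + 0)) :: —c→ m2
  m2 = b.(0\{a,c} + (0 + 0)) :: —b→ m3
  m3 = 0\{a,c} + (0 + 0) :: ∅
LTS(Q): 4 reachable states
  n0 = c.c.b.(0\{a,c} + (0 + 0)) :: —c→ n1
  n1 = c.b.(0\{a,c} + (0 + 0)) :: —c→ n2
  n2 = b.(0\{a,c} + (0 + 0)) :: —b→ n3
  n3 = 0\{a,c} + (0 + 0) :: ∅
Partition-refinement fixed point:
  B0 = {m0, n0}
  B1 = {m1, n1}
  B2 = {m2, n2}
  B3 = {m3, n3}
m0 ∈ B0, n0 ∈ B0 → same block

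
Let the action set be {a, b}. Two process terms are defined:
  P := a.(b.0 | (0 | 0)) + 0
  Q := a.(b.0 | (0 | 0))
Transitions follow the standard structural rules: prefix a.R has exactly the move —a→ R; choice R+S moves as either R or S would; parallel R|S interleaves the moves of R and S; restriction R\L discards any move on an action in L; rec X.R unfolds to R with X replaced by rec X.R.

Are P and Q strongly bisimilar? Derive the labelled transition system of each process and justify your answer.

YES

Reachable graph of P (3 states):
  u0 = a.(b.0 | (0 | 0)) + 0 | -a-> u1
  u1 = b.0 | (0 | 0) | -b-> u2
  u2 = 0 | (0 | 0) | stopped
Reachable graph of Q (3 states):
  v0 = a.(b.0 | (0 | 0)) | -a-> v1
  v1 = b.0 | (0 | 0) | -b-> v2
  v2 = 0 | (0 | 0) | stopped
Coarsest stable partition (strong bisimilarity classes):
  B0 = {u0, v0}
  B1 = {u1, v1}
  B2 = {u2, v2}
u0 ∈ B0, v0 ∈ B0 → same block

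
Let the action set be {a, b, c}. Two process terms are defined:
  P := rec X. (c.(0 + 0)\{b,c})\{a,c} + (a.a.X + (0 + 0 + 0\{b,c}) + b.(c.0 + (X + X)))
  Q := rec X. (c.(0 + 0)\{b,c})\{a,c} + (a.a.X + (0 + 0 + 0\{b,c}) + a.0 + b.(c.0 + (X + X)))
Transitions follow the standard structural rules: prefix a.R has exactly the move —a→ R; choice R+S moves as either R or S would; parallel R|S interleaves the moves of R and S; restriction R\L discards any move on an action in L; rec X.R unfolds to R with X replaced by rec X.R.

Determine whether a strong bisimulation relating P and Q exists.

P ≁ Q

Reachable graph of P (4 states):
  p0 = rec X. (c.(0 + 0)\{b,c})\{a,c} + (a.a.X + (0 + 0 + 0\{b,c}) + b.(c.0 + (X + X))) ⊢ -a-> p1, -b-> p2
  p1 = a.(rec X. (c.(0 + 0)\{b,c})\{a,c} + (a.a.X + (0 + 0 + 0\{b,c}) + b.(c.0 + (X + X)))) ⊢ -a-> p0
  p2 = c.0 + ((rec X. (c.(0 + 0)\{b,c})\{a,c} + (a.a.X + (0 + 0 + 0\{b,c}) + b.(c.0 + (X + X)))) + (rec X. (c.(0 + 0)\{b,c})\{a,c} + (a.a.X + (0 + 0 + 0\{b,c}) + b.(c.0 + (X + X))))) ⊢ -a-> p1, -b-> p2, -c-> p3
  p3 = 0 ⊢ stopped
Reachable graph of Q (4 states):
  q0 = rec X. (c.(0 + 0)\{b,c})\{a,c} + (a.a.X + (0 + 0 + 0\{b,c}) + a.0 + b.(c.0 + (X + X))) ⊢ -a-> q1, -a-> q2, -b-> q3
  q1 = 0 ⊢ stopped
  q2 = a.(rec X. (c.(0 + 0)\{b,c})\{a,c} + (a.a.X + (0 + 0 + 0\{b,c}) + a.0 + b.(c.0 + (X + X)))) ⊢ -a-> q0
  q3 = c.0 + ((rec X. (c.(0 + 0)\{b,c})\{a,c} + (a.a.X + (0 + 0 + 0\{b,c}) + a.0 + b.(c.0 + (X + X)))) + (rec X. (c.(0 + 0)\{b,c})\{a,c} + (a.a.X + (0 + 0 + 0\{b,c}) + a.0 + b.(c.0 + (X + X))))) ⊢ -a-> q1, -a-> q2, -b-> q3, -c-> q1
Bisimilarity quotient blocks:
  B0 = {p0}
  B1 = {p2}
  B2 = {p1}
  B3 = {p3, q1}
  B4 = {q0}
  B5 = {q2}
  B6 = {q3}
p0 ∈ B0, q0 ∈ B4 → different blocks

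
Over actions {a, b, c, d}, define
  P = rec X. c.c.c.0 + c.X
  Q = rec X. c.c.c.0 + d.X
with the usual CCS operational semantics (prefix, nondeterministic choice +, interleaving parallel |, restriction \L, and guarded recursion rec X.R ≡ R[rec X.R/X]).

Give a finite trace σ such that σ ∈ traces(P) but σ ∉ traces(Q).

cccc

P's transition system — 4 states:
  s0 = rec X. c.c.c.0 + c.X has moves --c--▸ s0, --c--▸ s1
  s1 = c.c.0 has moves --c--▸ s2
  s2 = c.0 has moves --c--▸ s3
  s3 = 0 has moves stopped
Q's transition system — 4 states:
  t0 = rec X. c.c.c.0 + d.X has moves --c--▸ t1, --d--▸ t0
  t1 = c.c.0 has moves --c--▸ t2
  t2 = c.0 has moves --c--▸ t3
  t3 = 0 has moves stopped
Run σ = ⟨cccc⟩ on P: start {s0}
  step 1 (c): {s0, s1}
  step 2 (c): {s0, s1, s2}
  step 3 (c): {s0, s1, s2, s3}
  step 4 (c): {s0, s1, s2, s3}
  P completes σ.
Run σ = ⟨cccc⟩ on Q: start {t0}
  step 1 (c): {t1}
  step 2 (c): {t2}
  step 3 (c): {t3}
  step 4 (c): no successor for Q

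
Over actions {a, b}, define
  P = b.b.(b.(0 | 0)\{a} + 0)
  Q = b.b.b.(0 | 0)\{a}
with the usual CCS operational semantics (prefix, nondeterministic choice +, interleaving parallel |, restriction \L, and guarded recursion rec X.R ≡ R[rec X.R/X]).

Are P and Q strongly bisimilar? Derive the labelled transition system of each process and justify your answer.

P ~ Q

P's transition system — 4 states:
  m0 = b.b.(b.(0 | 0)\{a} + 0) has moves ··b··> m1
  m1 = b.(b.(0 | 0)\{a} + 0) has moves ··b··> m2
  m2 = b.(0 | 0)\{a} + 0 has moves ··b··> m3
  m3 = (0 | 0)\{a} has moves stopped
Q's transition system — 4 states:
  n0 = b.b.b.(0 | 0)\{a} has moves ··b··> n1
  n1 = b.b.(0 | 0)\{a} has moves ··b··> n2
  n2 = b.(0 | 0)\{a} has moves ··b··> n3
  n3 = (0 | 0)\{a} has moves stopped
Coarsest stable partition (strong bisimilarity classes):
  B0 = {m0, n0}
  B1 = {m1, n1}
  B2 = {m2, n2}
  B3 = {m3, n3}
m0 ∈ B0, n0 ∈ B0 → same block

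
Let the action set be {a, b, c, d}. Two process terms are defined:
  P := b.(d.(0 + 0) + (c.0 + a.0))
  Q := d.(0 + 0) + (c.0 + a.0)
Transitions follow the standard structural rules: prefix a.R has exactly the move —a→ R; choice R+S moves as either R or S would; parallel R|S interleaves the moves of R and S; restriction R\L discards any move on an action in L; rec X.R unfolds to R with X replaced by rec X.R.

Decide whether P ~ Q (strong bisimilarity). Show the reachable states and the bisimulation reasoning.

Reachable graph of P (4 states):
  p0 = b.(d.(0 + 0) + (c.0 + a.0)) :: -b-> p1
  p1 = d.(0 + 0) + (c.0 + a.0) :: -a-> p2, -c-> p2, -d-> p3
  p2 = 0 :: ·
  p3 = 0 + 0 :: ·
Reachable graph of Q (3 states):
  q0 = d.(0 + 0) + (c.0 + a.0) :: -a-> q1, -c-> q1, -d-> q2
  q1 = 0 :: ·
  q2 = 0 + 0 :: ·
Bisimilarity quotient blocks:
  B0 = {p0}
  B1 = {p1, q0}
  B2 = {p2, p3, q1, q2}
p0 ∈ B0, q0 ∈ B1 → different blocks

P ≁ Q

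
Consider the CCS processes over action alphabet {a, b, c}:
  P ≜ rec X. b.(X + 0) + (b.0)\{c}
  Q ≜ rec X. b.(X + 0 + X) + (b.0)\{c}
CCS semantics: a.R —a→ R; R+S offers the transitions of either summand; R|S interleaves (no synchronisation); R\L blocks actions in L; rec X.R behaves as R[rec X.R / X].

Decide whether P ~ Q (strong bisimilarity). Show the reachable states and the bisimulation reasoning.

Reachable graph of P (3 states):
  m0 = rec X. b.(X + 0) + (b.0)\{c} → -b-> m1, -b-> m2
  m1 = (rec X. b.(X + 0) + (b.0)\{c}) + 0 → -b-> m1, -b-> m2
  m2 = 0\{c} → deadlocked
Reachable graph of Q (3 states):
  n0 = rec X. b.(X + 0 + X) + (b.0)\{c} → -b-> n1, -b-> n2
  n1 = (rec X. b.(X + 0 + X) + (b.0)\{c}) + 0 + (rec X. b.(X + 0 + X) + (b.0)\{c}) → -b-> n1, -b-> n2
  n2 = 0\{c} → deadlocked
Coarsest stable partition (strong bisimilarity classes):
  B0 = {m0, m1, n0, n1}
  B1 = {m2, n2}
m0 ∈ B0, n0 ∈ B0 → same block

P ~ Q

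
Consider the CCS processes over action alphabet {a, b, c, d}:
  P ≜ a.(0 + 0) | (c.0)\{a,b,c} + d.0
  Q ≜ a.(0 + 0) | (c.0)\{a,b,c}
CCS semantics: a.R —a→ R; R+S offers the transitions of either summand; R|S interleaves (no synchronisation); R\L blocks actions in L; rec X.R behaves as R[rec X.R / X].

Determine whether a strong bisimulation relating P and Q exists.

P's transition system — 3 states:
  u0 = a.(0 + 0) | (c.0)\{a,b,c} + d.0 has moves =a=> u1, =d=> u2
  u1 = (0 + 0) | (c.0)\{a,b,c} has moves ·
  u2 = 0 has moves ·
Q's transition system — 2 states:
  v0 = a.(0 + 0) | (c.0)\{a,b,c} has moves =a=> v1
  v1 = (0 + 0) | (c.0)\{a,b,c} has moves ·
Partition-refinement fixed point:
  B0 = {u0}
  B1 = {u1, u2, v1}
  B2 = {v0}
u0 ∈ B0, v0 ∈ B2 → different blocks

NO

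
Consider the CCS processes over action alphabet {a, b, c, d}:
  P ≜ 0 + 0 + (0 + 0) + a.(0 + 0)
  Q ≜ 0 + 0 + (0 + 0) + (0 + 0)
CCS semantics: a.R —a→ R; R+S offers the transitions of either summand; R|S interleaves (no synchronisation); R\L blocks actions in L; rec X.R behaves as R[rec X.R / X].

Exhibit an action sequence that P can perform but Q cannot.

a

LTS(P): 2 reachable states
  u0 = 0 + 0 + (0 + 0) + a.(0 + 0) | ··a··> u1
  u1 = 0 + 0 | ·
LTS(Q): 1 reachable states
  v0 = 0 + 0 + (0 + 0) + (0 + 0) | ·
Executing a from P (initial set {u0}):
  [1] a ⇒ {u1}
  P completes σ.
Executing a from Q (initial set {v0}):
  [1] a ⇒ no successor for Q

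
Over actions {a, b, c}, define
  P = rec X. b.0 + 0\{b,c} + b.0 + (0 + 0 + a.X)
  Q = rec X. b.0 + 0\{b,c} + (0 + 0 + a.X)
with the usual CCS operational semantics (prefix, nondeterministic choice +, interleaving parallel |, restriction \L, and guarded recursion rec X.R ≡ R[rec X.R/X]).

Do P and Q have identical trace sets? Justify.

YES

P's transition system — 2 states:
  s0 = rec X. b.0 + 0\{b,c} + b.0 + (0 + 0 + a.X) | —a→ s0, —b→ s1
  s1 = 0 | stopped
Q's transition system — 2 states:
  t0 = rec X. b.0 + 0\{b,c} + (0 + 0 + a.X) | —a→ t0, —b→ t1
  t1 = 0 | stopped
Coarsest stable partition (strong bisimilarity classes):
  B0 = {s0, t0}
  B1 = {s1, t1}
s0 ∈ B0, t0 ∈ B0 → same block
Bisimilar ⇒ trace-equivalent.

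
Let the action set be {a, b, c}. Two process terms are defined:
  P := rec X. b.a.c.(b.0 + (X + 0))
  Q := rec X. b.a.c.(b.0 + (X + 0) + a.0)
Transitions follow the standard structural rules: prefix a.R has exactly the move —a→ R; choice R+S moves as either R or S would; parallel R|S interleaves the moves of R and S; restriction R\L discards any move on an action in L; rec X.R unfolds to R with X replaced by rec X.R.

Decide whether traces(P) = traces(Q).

P's transition system — 5 states:
  m0 = rec X. b.a.c.(b.0 + (X + 0)) has moves ··b··> m1
  m1 = a.c.(b.0 + ((rec X. b.a.c.(b.0 + (X + 0))) + 0)) has moves ··a··> m2
  m2 = c.(b.0 + ((rec X. b.a.c.(b.0 + (X + 0))) + 0)) has moves ··c··> m3
  m3 = b.0 + ((rec X. b.a.c.(b.0 + (X + 0))) + 0) has moves ··b··> m1, ··b··> m4
  m4 = 0 has moves deadlocked
Q's transition system — 5 states:
  n0 = rec X. b.a.c.(b.0 + (X + 0) + a.0) has moves ··b··> n1
  n1 = a.c.(b.0 + ((rec X. b.a.c.(b.0 + (X + 0) + a.0)) + 0) + a.0) has moves ··a··> n2
  n2 = c.(b.0 + ((rec X. b.a.c.(b.0 + (X + 0) + a.0)) + 0) + a.0) has moves ··c··> n3
  n3 = b.0 + ((rec X. b.a.c.(b.0 + (X + 0) + a.0)) + 0) + a.0 has moves ··a··> n4, ··b··> n1, ··b··> n4
  n4 = 0 has moves deadlocked
Run σ = ⟨baca⟩ on Q: start {n0}
  step 1 (b): {n1}
  step 2 (a): {n2}
  step 3 (c): {n3}
  step 4 (a): {n4}
  — Q admits the full trace.
Run σ = ⟨baca⟩ on P: start {m0}
  step 1 (b): {m1}
  step 2 (a): {m2}
  step 3 (c): {m3}
  step 4 (a): ∅  — P cannot continue

trace-distinct — witness ⟨baca⟩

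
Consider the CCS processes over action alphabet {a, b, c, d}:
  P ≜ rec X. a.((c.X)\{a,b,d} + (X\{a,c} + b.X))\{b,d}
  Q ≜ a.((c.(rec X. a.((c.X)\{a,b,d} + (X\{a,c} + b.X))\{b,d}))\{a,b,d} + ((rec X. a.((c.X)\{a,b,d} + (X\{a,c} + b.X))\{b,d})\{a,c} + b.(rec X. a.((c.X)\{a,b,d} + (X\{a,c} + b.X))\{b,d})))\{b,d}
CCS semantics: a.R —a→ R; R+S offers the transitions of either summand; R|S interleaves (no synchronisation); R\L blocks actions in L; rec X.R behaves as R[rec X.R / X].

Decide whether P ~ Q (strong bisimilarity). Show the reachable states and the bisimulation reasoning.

LTS(P): 3 reachable states
  s0 = rec X. a.((c.X)\{a,b,d} + (X\{a,c} + b.X))\{b,d} → -a-> s1
  s1 = ((c.(rec X. a.((c.X)\{a,b,d} + (X\{a,c} + b.X))\{b,d}))\{a,b,d} + ((rec X. a.((c.X)\{a,b,d} + (X\{a,c} + b.X))\{b,d})\{a,c} + b.(rec X. a.((c.X)\{a,b,d} + (X\{a,c} + b.X))\{b,d})))\{b,d} → -c-> s2
  s2 = (rec X. a.((c.X)\{a,b,d} + (X\{a,c} + b.X))\{b,d})\{a,b,d}\{b,d} → stopped
LTS(Q): 3 reachable states
  t0 = a.((c.(rec X. a.((c.X)\{a,b,d} + (X\{a,c} + b.X))\{b,d}))\{a,b,d} + ((rec X. a.((c.X)\{a,b,d} + (X\{a,c} + b.X))\{b,d})\{a,c} + b.(rec X. a.((c.X)\{a,b,d} + (X\{a,c} + b.X))\{b,d})))\{b,d} → -a-> t1
  t1 = ((c.(rec X. a.((c.X)\{a,b,d} + (X\{a,c} + b.X))\{b,d}))\{a,b,d} + ((rec X. a.((c.X)\{a,b,d} + (X\{a,c} + b.X))\{b,d})\{a,c} + b.(rec X. a.((c.X)\{a,b,d} + (X\{a,c} + b.X))\{b,d})))\{b,d} → -c-> t2
  t2 = (rec X. a.((c.X)\{a,b,d} + (X\{a,c} + b.X))\{b,d})\{a,b,d}\{b,d} → stopped
Coarsest stable partition (strong bisimilarity classes):
  B0 = {s0, t0}
  B1 = {s1, t1}
  B2 = {s2, t2}
s0 ∈ B0, t0 ∈ B0 → same block

YES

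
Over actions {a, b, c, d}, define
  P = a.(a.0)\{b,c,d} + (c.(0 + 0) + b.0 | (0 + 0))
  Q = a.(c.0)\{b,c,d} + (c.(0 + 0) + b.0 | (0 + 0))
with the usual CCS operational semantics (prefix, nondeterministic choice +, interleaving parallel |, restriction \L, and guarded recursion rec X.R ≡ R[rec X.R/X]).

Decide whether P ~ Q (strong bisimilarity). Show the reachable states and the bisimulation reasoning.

Reachable graph of P (5 states):
  p0 = a.(a.0)\{b,c,d} + (c.(0 + 0) + b.0 | (0 + 0)) has moves =a=> p1, =b=> p2, =c=> p3
  p1 = (a.0)\{b,c,d} has moves =a=> p4
  p2 = 0 | (0 + 0) has moves stopped
  p3 = 0 + 0 has moves stopped
  p4 = 0\{b,c,d} has moves stopped
Reachable graph of Q (4 states):
  q0 = a.(c.0)\{b,c,d} + (c.(0 + 0) + b.0 | (0 + 0)) has moves =a=> q1, =b=> q2, =c=> q3
  q1 = (c.0)\{b,c,d} has moves stopped
  q2 = 0 | (0 + 0) has moves stopped
  q3 = 0 + 0 has moves stopped
Coarsest stable partition (strong bisimilarity classes):
  B0 = {p0}
  B1 = {p2, p3, p4, q1, q2, q3}
  B2 = {p1}
  B3 = {q0}
p0 ∈ B0, q0 ∈ B3 → different blocks

not bisimilar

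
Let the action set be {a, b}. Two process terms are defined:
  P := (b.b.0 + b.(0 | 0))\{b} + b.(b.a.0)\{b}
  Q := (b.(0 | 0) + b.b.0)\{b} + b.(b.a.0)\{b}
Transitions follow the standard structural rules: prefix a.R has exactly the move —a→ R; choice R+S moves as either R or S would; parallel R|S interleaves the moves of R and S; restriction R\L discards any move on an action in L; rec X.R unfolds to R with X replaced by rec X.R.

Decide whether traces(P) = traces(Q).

P's transition system — 2 states:
  u0 = (b.b.0 + b.(0 | 0))\{b} + b.(b.a.0)\{b} → -b-> u1
  u1 = (b.a.0)\{b} → deadlocked
Q's transition system — 2 states:
  v0 = (b.(0 | 0) + b.b.0)\{b} + b.(b.a.0)\{b} → -b-> v1
  v1 = (b.a.0)\{b} → deadlocked
Coarsest stable partition (strong bisimilarity classes):
  B0 = {u0, v0}
  B1 = {u1, v1}
u0 ∈ B0, v0 ∈ B0 → same block
Bisimilar ⇒ trace-equivalent.

trace-equivalent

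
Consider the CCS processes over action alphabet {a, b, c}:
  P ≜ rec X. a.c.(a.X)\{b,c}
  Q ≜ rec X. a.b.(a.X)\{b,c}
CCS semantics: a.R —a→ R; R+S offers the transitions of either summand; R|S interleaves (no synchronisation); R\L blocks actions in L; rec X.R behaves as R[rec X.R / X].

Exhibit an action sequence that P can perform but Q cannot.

LTS(P): 5 reachable states
  p0 = rec X. a.c.(a.X)\{b,c} has moves =a=> p1
  p1 = c.(a.(rec X. a.c.(a.X)\{b,c}))\{b,c} has moves =c=> p2
  p2 = (a.(rec X. a.c.(a.X)\{b,c}))\{b,c} has moves =a=> p3
  p3 = (rec X. a.c.(a.X)\{b,c})\{b,c} has moves =a=> p4
  p4 = (c.(a.(rec X. a.c.(a.X)\{b,c}))\{b,c})\{b,c} has moves (no moves)
LTS(Q): 5 reachable states
  q0 = rec X. a.b.(a.X)\{b,c} has moves =a=> q1
  q1 = b.(a.(rec X. a.b.(a.X)\{b,c}))\{b,c} has moves =b=> q2
  q2 = (a.(rec X. a.b.(a.X)\{b,c}))\{b,c} has moves =a=> q3
  q3 = (rec X. a.b.(a.X)\{b,c})\{b,c} has moves =a=> q4
  q4 = (b.(a.(rec X. a.b.(a.X)\{b,c}))\{b,c})\{b,c} has moves (no moves)
Trace ⟨ac⟩ through P, begin at {p0}:
  step 1 (a): {p1}
  step 2 (c): {p2}
  — P admits the full trace.
Trace ⟨ac⟩ through Q, begin at {q0}:
  step 1 (a): {q1}
  step 2 (c): no successor for Q

ac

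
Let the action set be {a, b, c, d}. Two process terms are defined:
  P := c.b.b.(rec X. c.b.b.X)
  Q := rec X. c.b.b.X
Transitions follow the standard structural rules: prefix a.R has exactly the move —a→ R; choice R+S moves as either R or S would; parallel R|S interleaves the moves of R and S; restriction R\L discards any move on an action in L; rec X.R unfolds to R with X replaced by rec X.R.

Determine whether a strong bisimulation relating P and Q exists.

YES

P's transition system — 4 states:
  p0 = c.b.b.(rec X. c.b.b.X) :: --c--▸ p1
  p1 = b.b.(rec X. c.b.b.X) :: --b--▸ p2
  p2 = b.(rec X. c.b.b.X) :: --b--▸ p3
  p3 = rec X. c.b.b.X :: --c--▸ p1
Q's transition system — 3 states:
  q0 = rec X. c.b.b.X :: --c--▸ q1
  q1 = b.b.(rec X. c.b.b.X) :: --b--▸ q2
  q2 = b.(rec X. c.b.b.X) :: --b--▸ q0
Coarsest stable partition (strong bisimilarity classes):
  B0 = {p0, p3, q0}
  B1 = {p1, q1}
  B2 = {p2, q2}
p0 ∈ B0, q0 ∈ B0 → same block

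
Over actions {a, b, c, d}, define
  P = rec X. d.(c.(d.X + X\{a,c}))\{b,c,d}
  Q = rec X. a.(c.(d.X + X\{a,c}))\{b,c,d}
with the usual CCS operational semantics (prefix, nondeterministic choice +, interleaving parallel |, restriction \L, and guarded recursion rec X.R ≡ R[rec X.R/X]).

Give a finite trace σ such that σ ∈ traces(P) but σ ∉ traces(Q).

LTS(P): 2 reachable states
  s0 = rec X. d.(c.(d.X + X\{a,c}))\{b,c,d} :: --d--▸ s1
  s1 = (c.(d.(rec X. d.(c.(d.X + X\{a,c}))\{b,c,d}) + (rec X. d.(c.(d.X + X\{a,c}))\{b,c,d})\{a,c}))\{b,c,d} :: ·
LTS(Q): 2 reachable states
  t0 = rec X. a.(c.(d.X + X\{a,c}))\{b,c,d} :: --a--▸ t1
  t1 = (c.(d.(rec X. a.(c.(d.X + X\{a,c}))\{b,c,d}) + (rec X. a.(c.(d.X + X\{a,c}))\{b,c,d})\{a,c}))\{b,c,d} :: ·
Executing d from P (initial set {s0}):
  [1] d ⇒ {s1}
  — P admits the full trace.
Executing d from Q (initial set {t0}):
  [1] d ⇒ ∅  — Q cannot continue

d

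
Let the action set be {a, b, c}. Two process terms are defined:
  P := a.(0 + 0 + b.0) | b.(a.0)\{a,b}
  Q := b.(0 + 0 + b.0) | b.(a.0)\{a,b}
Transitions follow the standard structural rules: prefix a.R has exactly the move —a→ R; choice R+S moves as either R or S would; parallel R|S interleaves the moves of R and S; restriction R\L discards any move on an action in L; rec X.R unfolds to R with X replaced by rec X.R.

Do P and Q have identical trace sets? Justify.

traces(P) ≠ traces(Q) — witness ⟨a⟩

LTS(P): 6 reachable states
  s0 = a.(0 + 0 + b.0) | b.(a.0)\{a,b} :: —a→ s1, —b→ s2
  s1 = (0 + 0 + b.0) | b.(a.0)\{a,b} :: —b→ s3, —b→ s4
  s2 = a.(0 + 0 + b.0) | (a.0)\{a,b} :: —a→ s3
  s3 = (0 + 0 + b.0) | (a.0)\{a,b} :: —b→ s5
  s4 = 0 | b.(a.0)\{a,b} :: —b→ s5
  s5 = 0 | (a.0)\{a,b} :: (no moves)
LTS(Q): 6 reachable states
  t0 = b.(0 + 0 + b.0) | b.(a.0)\{a,b} :: —b→ t1, —b→ t2
  t1 = (0 + 0 + b.0) | b.(a.0)\{a,b} :: —b→ t3, —b→ t4
  t2 = b.(0 + 0 + b.0) | (a.0)\{a,b} :: —b→ t3
  t3 = (0 + 0 + b.0) | (a.0)\{a,b} :: —b→ t5
  t4 = 0 | b.(a.0)\{a,b} :: —b→ t5
  t5 = 0 | (a.0)\{a,b} :: (no moves)
Run σ = ⟨a⟩ on P: start {s0}
  step 1 (a): {s1}
  ✓ P
Run σ = ⟨a⟩ on Q: start {t0}
  step 1 (a): ∅  — Q cannot continue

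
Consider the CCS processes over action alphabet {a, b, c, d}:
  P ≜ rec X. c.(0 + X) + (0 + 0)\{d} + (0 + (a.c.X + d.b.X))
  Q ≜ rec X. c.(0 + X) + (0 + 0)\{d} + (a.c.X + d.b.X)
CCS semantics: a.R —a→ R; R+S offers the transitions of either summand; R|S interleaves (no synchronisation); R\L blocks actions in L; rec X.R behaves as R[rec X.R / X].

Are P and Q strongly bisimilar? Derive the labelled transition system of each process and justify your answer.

Reachable graph of P (4 states):
  m0 = rec X. c.(0 + X) + (0 + 0)\{d} + (0 + (a.c.X + d.b.X)) has moves —a→ m1, —c→ m2, —d→ m3
  m1 = c.(rec X. c.(0 + X) + (0 + 0)\{d} + (0 + (a.c.X + d.b.X))) has moves —c→ m0
  m2 = 0 + (rec X. c.(0 + X) + (0 + 0)\{d} + (0 + (a.c.X + d.b.X))) has moves —a→ m1, —c→ m2, —d→ m3
  m3 = b.(rec X. c.(0 + X) + (0 + 0)\{d} + (0 + (a.c.X + d.b.X))) has moves —b→ m0
Reachable graph of Q (4 states):
  n0 = rec X. c.(0 + X) + (0 + 0)\{d} + (a.c.X + d.b.X) has moves —a→ n1, —c→ n2, —d→ n3
  n1 = c.(rec X. c.(0 + X) + (0 + 0)\{d} + (a.c.X + d.b.X)) has moves —c→ n0
  n2 = 0 + (rec X. c.(0 + X) + (0 + 0)\{d} + (a.c.X + d.b.X)) has moves —a→ n1, —c→ n2, —d→ n3
  n3 = b.(rec X. c.(0 + X) + (0 + 0)\{d} + (a.c.X + d.b.X)) has moves —b→ n0
Partition-refinement fixed point:
  B0 = {m0, m2, n0, n2}
  B1 = {m1, n1}
  B2 = {m3, n3}
m0 ∈ B0, n0 ∈ B0 → same block

YES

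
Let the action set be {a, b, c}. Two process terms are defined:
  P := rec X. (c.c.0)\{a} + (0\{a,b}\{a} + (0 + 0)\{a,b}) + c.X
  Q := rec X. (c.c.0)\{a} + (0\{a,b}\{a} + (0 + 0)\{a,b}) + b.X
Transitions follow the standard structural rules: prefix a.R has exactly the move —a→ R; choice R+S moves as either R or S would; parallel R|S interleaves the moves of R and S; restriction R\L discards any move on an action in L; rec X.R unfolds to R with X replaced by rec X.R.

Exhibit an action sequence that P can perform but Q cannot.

LTS(P): 3 reachable states
  m0 = rec X. (c.c.0)\{a} + (0\{a,b}\{a} + (0 + 0)\{a,b}) + c.X → ··c··> m0, ··c··> m1
  m1 = (c.0)\{a} → ··c··> m2
  m2 = 0\{a} → deadlocked
LTS(Q): 3 reachable states
  n0 = rec X. (c.c.0)\{a} + (0\{a,b}\{a} + (0 + 0)\{a,b}) + b.X → ··b··> n0, ··c··> n1
  n1 = (c.0)\{a} → ··c··> n2
  n2 = 0\{a} → deadlocked
Run σ = ⟨ccc⟩ on P: start {m0}
  after c @ step 1: {m0, m1}
  after c @ step 2: {m0, m1, m2}
  after c @ step 3: {m0, m1, m2}
  P completes σ.
Run σ = ⟨ccc⟩ on Q: start {n0}
  after c @ step 1: {n1}
  after c @ step 2: {n2}
  after c @ step 3: ∅ (Q stuck)

ccc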